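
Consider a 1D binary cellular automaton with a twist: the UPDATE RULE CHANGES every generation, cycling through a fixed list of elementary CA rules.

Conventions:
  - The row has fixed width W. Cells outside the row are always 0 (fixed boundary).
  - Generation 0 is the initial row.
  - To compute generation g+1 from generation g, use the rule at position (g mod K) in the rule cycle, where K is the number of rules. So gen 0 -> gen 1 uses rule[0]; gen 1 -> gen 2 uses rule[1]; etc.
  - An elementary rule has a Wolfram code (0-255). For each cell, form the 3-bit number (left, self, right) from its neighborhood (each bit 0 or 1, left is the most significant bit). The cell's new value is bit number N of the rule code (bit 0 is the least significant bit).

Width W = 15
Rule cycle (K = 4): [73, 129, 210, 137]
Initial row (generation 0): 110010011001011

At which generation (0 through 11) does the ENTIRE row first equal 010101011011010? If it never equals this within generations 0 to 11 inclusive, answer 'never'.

Gen 0: 110010011001011
Gen 1 (rule 73): 110000011000011
Gen 2 (rule 129): 000111000011000
Gen 3 (rule 210): 001011100101100
Gen 4 (rule 137): 100011000001001
Gen 5 (rule 73): 001011011100000
Gen 6 (rule 129): 100000001001111
Gen 7 (rule 210): 010000010110111
Gen 8 (rule 137): 000111000100110
Gen 9 (rule 73): 110101010000110
Gen 10 (rule 129): 000000000110000
Gen 11 (rule 210): 000000001011000

Answer: never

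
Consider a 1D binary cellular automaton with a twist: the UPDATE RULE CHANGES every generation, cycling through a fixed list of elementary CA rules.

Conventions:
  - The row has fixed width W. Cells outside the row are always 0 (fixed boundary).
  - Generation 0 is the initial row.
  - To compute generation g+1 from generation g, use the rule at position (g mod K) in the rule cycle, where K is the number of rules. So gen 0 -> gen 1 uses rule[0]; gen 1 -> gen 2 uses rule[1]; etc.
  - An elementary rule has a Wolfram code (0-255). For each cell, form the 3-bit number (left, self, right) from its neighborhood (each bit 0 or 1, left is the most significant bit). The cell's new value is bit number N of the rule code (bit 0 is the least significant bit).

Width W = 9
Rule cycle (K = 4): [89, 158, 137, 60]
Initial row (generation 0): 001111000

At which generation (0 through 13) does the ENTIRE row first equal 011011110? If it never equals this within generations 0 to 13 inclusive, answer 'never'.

Answer: never

Derivation:
Gen 0: 001111000
Gen 1 (rule 89): 101001111
Gen 2 (rule 158): 101111110
Gen 3 (rule 137): 001111100
Gen 4 (rule 60): 001000010
Gen 5 (rule 89): 100111001
Gen 6 (rule 158): 111110111
Gen 7 (rule 137): 111100110
Gen 8 (rule 60): 100010101
Gen 9 (rule 89): 011000000
Gen 10 (rule 158): 110100000
Gen 11 (rule 137): 100001111
Gen 12 (rule 60): 110001000
Gen 13 (rule 89): 111100111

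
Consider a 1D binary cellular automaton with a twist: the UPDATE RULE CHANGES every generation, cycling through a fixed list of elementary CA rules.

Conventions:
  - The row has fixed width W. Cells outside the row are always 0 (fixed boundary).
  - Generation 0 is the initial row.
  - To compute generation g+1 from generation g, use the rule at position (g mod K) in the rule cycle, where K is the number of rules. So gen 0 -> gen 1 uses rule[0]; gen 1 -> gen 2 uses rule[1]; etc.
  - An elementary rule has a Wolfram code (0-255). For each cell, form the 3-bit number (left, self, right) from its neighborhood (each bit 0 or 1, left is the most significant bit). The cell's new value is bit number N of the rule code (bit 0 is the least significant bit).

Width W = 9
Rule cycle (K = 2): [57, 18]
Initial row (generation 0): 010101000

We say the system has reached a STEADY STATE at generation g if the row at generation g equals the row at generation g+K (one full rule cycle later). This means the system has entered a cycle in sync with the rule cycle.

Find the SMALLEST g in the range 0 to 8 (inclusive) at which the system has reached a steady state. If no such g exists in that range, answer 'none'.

Answer: 2

Derivation:
Gen 0: 010101000
Gen 1 (rule 57): 001010111
Gen 2 (rule 18): 010000000
Gen 3 (rule 57): 001111111
Gen 4 (rule 18): 010000000
Gen 5 (rule 57): 001111111
Gen 6 (rule 18): 010000000
Gen 7 (rule 57): 001111111
Gen 8 (rule 18): 010000000
Gen 9 (rule 57): 001111111
Gen 10 (rule 18): 010000000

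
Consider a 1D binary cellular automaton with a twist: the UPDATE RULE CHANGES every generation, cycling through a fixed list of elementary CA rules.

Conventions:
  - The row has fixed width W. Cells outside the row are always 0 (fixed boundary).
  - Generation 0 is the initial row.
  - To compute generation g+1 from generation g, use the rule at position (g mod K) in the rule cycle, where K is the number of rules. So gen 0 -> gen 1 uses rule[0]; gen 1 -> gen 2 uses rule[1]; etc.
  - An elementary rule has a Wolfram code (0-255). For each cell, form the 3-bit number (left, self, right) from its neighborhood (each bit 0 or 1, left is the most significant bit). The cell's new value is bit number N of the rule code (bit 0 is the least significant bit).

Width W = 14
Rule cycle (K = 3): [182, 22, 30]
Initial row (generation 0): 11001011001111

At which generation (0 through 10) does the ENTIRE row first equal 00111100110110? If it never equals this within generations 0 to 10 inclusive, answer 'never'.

Gen 0: 11001011001111
Gen 1 (rule 182): 00111100110110
Gen 2 (rule 22): 01000011000001
Gen 3 (rule 30): 11100110100011
Gen 4 (rule 182): 01011001110100
Gen 5 (rule 22): 11000110000110
Gen 6 (rule 30): 10101101001101
Gen 7 (rule 182): 11110011110011
Gen 8 (rule 22): 00001100001100
Gen 9 (rule 30): 00011010011010
Gen 10 (rule 182): 00100111100111

Answer: 1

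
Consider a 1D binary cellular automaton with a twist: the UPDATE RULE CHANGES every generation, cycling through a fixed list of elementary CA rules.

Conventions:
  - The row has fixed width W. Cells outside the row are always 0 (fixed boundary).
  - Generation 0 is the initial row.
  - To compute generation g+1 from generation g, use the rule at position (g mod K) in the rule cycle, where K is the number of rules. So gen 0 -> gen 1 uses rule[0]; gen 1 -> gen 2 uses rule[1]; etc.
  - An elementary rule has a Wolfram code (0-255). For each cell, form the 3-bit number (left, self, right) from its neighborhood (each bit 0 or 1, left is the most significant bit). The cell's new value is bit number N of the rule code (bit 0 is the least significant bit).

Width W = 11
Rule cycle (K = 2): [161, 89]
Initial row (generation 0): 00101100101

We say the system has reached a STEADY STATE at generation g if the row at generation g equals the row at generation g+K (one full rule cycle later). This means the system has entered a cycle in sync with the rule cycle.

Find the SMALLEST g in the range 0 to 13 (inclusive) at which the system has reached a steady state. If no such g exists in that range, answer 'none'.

Answer: none

Derivation:
Gen 0: 00101100101
Gen 1 (rule 161): 10010000010
Gen 2 (rule 89): 01001111001
Gen 3 (rule 161): 00000110000
Gen 4 (rule 89): 11110111111
Gen 5 (rule 161): 01101011110
Gen 6 (rule 89): 01100010011
Gen 7 (rule 161): 00001000000
Gen 8 (rule 89): 11100111111
Gen 9 (rule 161): 01000011110
Gen 10 (rule 89): 00111010011
Gen 11 (rule 161): 10010100000
Gen 12 (rule 89): 01000011111
Gen 13 (rule 161): 00011001110
Gen 14 (rule 89): 11011101011
Gen 15 (rule 161): 00101010100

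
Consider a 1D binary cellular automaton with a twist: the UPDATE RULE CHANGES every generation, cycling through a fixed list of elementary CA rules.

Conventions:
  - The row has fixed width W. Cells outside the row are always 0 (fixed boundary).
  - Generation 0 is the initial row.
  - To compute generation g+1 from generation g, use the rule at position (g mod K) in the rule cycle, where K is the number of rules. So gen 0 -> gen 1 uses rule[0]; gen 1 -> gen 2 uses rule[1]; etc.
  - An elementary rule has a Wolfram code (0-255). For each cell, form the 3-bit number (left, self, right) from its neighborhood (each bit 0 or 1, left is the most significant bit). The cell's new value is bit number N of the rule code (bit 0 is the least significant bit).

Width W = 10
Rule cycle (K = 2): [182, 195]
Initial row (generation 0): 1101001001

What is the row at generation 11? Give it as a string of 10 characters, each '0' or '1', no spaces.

Answer: 0011111111

Derivation:
Gen 0: 1101001001
Gen 1 (rule 182): 0011111111
Gen 2 (rule 195): 1101111111
Gen 3 (rule 182): 0010111110
Gen 4 (rule 195): 1100011110
Gen 5 (rule 182): 0010101101
Gen 6 (rule 195): 1100000100
Gen 7 (rule 182): 0010001110
Gen 8 (rule 195): 1100110110
Gen 9 (rule 182): 0011001001
Gen 10 (rule 195): 1101010010
Gen 11 (rule 182): 0011111111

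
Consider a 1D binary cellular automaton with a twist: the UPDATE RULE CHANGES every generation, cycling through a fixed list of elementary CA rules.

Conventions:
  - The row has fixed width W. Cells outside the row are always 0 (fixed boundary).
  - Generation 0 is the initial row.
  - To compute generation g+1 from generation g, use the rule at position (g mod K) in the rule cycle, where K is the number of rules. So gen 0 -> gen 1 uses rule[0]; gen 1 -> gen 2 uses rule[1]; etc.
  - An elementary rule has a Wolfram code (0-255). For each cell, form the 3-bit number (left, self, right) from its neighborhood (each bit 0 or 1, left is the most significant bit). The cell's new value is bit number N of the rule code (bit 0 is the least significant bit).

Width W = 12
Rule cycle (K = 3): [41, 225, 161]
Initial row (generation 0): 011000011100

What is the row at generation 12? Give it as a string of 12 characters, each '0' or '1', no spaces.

Answer: 001010011000

Derivation:
Gen 0: 011000011100
Gen 1 (rule 41): 010011010001
Gen 2 (rule 225): 000001100100
Gen 3 (rule 161): 111100000001
Gen 4 (rule 41): 100001111100
Gen 5 (rule 225): 001100111101
Gen 6 (rule 161): 100000011010
Gen 7 (rule 41): 001111010100
Gen 8 (rule 225): 100111101001
Gen 9 (rule 161): 000011010000
Gen 10 (rule 41): 111010100111
Gen 11 (rule 225): 011101000011
Gen 12 (rule 161): 001010011000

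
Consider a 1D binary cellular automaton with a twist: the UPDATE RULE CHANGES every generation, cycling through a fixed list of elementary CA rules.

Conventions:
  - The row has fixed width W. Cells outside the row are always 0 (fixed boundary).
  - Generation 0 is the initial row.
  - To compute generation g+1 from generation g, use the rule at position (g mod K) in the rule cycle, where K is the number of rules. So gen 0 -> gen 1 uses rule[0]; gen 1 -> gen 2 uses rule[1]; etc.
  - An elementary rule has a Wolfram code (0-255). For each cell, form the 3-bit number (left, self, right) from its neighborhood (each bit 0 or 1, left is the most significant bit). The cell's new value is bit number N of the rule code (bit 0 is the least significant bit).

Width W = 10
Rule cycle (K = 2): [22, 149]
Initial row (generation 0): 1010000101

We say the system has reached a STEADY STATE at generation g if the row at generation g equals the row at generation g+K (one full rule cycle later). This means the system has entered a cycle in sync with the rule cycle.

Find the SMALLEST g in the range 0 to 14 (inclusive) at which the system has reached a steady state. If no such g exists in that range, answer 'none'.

Answer: 10

Derivation:
Gen 0: 1010000101
Gen 1 (rule 22): 1011001101
Gen 2 (rule 149): 1000100001
Gen 3 (rule 22): 1101110011
Gen 4 (rule 149): 0000101000
Gen 5 (rule 22): 0001101100
Gen 6 (rule 149): 1100000011
Gen 7 (rule 22): 0010000100
Gen 8 (rule 149): 1011110111
Gen 9 (rule 22): 1000000000
Gen 10 (rule 149): 1111111111
Gen 11 (rule 22): 0000000000
Gen 12 (rule 149): 1111111111
Gen 13 (rule 22): 0000000000
Gen 14 (rule 149): 1111111111
Gen 15 (rule 22): 0000000000
Gen 16 (rule 149): 1111111111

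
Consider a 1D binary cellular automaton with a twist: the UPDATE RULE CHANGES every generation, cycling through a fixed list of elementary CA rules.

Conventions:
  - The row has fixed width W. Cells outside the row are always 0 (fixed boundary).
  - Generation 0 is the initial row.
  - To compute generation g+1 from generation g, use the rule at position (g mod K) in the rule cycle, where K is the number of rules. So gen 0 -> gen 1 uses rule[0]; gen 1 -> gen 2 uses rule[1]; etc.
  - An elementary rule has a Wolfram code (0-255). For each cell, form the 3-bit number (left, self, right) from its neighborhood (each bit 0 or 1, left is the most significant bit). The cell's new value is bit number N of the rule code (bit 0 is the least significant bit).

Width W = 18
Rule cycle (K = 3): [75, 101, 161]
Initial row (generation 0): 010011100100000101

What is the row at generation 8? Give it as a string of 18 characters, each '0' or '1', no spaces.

Answer: 001000010101111001

Derivation:
Gen 0: 010011100100000101
Gen 1 (rule 75): 100110101001111000
Gen 2 (rule 101): 100011111000001011
Gen 3 (rule 161): 001001110011100100
Gen 4 (rule 75): 110011010110101001
Gen 5 (rule 101): 010001111011111001
Gen 6 (rule 161): 000100110101110000
Gen 7 (rule 75): 111001110001010111
Gen 8 (rule 101): 001000010101111001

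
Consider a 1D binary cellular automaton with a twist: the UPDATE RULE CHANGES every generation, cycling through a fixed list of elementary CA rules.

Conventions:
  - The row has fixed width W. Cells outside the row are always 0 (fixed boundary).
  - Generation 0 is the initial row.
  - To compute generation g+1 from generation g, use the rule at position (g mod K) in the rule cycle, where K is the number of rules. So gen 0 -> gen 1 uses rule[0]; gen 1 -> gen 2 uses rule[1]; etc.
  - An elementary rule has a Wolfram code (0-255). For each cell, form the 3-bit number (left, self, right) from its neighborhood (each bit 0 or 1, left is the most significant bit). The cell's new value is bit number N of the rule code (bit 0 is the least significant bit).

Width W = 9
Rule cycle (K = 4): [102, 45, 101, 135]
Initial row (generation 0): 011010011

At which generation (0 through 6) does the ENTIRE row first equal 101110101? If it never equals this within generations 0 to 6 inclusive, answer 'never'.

Answer: 1

Derivation:
Gen 0: 011010011
Gen 1 (rule 102): 101110101
Gen 2 (rule 45): 111001111
Gen 3 (rule 101): 001000001
Gen 4 (rule 135): 111011111
Gen 5 (rule 102): 001100001
Gen 6 (rule 45): 101001101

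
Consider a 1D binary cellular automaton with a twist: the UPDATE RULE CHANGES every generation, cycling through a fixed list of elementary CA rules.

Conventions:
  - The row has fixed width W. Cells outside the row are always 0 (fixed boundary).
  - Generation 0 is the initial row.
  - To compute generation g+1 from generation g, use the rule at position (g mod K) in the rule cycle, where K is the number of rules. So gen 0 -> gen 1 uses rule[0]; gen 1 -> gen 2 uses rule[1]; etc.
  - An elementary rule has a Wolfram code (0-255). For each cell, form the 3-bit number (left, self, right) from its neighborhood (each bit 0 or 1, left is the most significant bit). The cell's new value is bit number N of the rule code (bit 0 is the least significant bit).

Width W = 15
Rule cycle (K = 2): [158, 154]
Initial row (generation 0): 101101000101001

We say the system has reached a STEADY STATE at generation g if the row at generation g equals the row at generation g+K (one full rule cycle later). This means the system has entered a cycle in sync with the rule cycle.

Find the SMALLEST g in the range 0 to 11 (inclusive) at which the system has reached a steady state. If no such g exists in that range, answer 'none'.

Answer: none

Derivation:
Gen 0: 101101000101001
Gen 1 (rule 158): 101001101101111
Gen 2 (rule 154): 000111001001110
Gen 3 (rule 158): 001110111111101
Gen 4 (rule 154): 011100111111000
Gen 5 (rule 158): 111011111110100
Gen 6 (rule 154): 110011111100010
Gen 7 (rule 158): 101111111010111
Gen 8 (rule 154): 001111110000110
Gen 9 (rule 158): 011111101001101
Gen 10 (rule 154): 111111000111000
Gen 11 (rule 158): 111110101110100
Gen 12 (rule 154): 111100001100010
Gen 13 (rule 158): 111010011010111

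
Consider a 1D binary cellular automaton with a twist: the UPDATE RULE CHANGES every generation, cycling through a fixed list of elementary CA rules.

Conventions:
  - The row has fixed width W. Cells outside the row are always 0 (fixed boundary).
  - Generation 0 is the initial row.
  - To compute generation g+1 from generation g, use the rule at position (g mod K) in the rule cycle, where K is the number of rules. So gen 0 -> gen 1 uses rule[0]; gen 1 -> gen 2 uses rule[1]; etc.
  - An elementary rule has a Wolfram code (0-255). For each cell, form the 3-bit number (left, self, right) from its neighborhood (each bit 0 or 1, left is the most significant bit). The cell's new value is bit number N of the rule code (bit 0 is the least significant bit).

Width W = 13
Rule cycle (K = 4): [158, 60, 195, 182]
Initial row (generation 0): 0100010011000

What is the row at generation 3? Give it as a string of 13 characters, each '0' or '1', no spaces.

Gen 0: 0100010011000
Gen 1 (rule 158): 1110111110100
Gen 2 (rule 60): 1001100001110
Gen 3 (rule 195): 0010101110110

Answer: 0010101110110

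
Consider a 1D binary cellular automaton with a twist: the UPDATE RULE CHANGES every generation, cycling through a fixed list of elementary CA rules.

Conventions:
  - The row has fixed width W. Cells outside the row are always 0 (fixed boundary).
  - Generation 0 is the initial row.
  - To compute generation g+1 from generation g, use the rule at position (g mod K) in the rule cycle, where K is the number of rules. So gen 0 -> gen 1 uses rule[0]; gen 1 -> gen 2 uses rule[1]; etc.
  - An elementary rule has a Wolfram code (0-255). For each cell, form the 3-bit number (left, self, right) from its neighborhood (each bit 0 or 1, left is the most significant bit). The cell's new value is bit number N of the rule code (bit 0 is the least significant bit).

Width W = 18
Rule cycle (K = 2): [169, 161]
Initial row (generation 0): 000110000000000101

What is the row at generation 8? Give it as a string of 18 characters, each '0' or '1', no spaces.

Gen 0: 000110000000000101
Gen 1 (rule 169): 110100111111110010
Gen 2 (rule 161): 001000011111100000
Gen 3 (rule 169): 100011011111001111
Gen 4 (rule 161): 001000101110000110
Gen 5 (rule 169): 100010011100110100
Gen 6 (rule 161): 001000001000001001
Gen 7 (rule 169): 100011100011100000
Gen 8 (rule 161): 001001001001001111

Answer: 001001001001001111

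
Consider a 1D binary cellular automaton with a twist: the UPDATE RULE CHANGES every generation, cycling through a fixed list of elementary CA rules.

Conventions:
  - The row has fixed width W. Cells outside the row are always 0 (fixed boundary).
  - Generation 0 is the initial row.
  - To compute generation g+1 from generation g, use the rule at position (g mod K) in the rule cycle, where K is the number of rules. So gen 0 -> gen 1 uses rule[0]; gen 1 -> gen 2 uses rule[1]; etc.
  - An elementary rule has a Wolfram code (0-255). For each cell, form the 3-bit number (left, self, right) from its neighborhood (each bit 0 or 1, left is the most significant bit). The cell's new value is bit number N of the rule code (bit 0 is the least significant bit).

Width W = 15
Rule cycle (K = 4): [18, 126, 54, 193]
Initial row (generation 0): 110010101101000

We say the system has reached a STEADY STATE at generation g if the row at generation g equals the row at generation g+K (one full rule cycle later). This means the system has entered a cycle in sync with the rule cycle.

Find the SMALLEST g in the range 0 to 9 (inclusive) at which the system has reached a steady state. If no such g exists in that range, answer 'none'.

Gen 0: 110010101101000
Gen 1 (rule 18): 001100000000100
Gen 2 (rule 126): 011110000001110
Gen 3 (rule 54): 100001000010001
Gen 4 (rule 193): 001100011000100
Gen 5 (rule 18): 010010100101010
Gen 6 (rule 126): 111111111111111
Gen 7 (rule 54): 000000000000000
Gen 8 (rule 193): 111111111111111
Gen 9 (rule 18): 000000000000000
Gen 10 (rule 126): 000000000000000
Gen 11 (rule 54): 000000000000000
Gen 12 (rule 193): 111111111111111
Gen 13 (rule 18): 000000000000000

Answer: 7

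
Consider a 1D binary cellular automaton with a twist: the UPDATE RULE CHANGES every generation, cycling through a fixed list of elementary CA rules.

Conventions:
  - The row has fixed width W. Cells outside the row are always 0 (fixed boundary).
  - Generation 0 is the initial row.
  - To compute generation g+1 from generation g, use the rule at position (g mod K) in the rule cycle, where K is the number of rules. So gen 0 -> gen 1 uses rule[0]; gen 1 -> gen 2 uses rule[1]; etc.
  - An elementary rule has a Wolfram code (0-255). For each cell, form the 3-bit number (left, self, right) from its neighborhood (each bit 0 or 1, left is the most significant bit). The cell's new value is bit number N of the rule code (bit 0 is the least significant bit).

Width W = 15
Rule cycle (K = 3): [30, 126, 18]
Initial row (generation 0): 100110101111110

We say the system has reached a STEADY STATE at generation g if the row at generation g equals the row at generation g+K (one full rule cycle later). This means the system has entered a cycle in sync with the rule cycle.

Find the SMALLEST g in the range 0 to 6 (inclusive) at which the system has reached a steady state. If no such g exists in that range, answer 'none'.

Answer: none

Derivation:
Gen 0: 100110101111110
Gen 1 (rule 30): 111100101000001
Gen 2 (rule 126): 100111111100011
Gen 3 (rule 18): 011000000010100
Gen 4 (rule 30): 110100000110110
Gen 5 (rule 126): 111110001111111
Gen 6 (rule 18): 000001010000000
Gen 7 (rule 30): 000011011000000
Gen 8 (rule 126): 000111111100000
Gen 9 (rule 18): 001000000010000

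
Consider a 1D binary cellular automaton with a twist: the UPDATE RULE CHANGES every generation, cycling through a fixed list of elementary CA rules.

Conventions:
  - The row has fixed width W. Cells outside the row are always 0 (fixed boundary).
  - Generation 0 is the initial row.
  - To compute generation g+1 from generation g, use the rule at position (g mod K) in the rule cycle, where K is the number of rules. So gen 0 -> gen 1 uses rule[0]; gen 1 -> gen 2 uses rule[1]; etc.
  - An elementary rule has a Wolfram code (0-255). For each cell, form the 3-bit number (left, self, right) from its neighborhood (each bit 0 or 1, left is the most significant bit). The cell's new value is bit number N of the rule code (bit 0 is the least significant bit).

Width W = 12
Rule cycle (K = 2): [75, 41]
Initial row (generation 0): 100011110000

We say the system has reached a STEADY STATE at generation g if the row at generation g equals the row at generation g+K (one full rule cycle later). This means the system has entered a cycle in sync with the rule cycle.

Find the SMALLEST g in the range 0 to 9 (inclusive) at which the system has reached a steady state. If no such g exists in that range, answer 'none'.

Gen 0: 100011110000
Gen 1 (rule 75): 001110010111
Gen 2 (rule 41): 101000001100
Gen 3 (rule 75): 000011111101
Gen 4 (rule 41): 111010000010
Gen 5 (rule 75): 101000111100
Gen 6 (rule 41): 010010100001
Gen 7 (rule 75): 100100001110
Gen 8 (rule 41): 000001101000
Gen 9 (rule 75): 111111100011
Gen 10 (rule 41): 100000001010
Gen 11 (rule 75): 001111110000

Answer: none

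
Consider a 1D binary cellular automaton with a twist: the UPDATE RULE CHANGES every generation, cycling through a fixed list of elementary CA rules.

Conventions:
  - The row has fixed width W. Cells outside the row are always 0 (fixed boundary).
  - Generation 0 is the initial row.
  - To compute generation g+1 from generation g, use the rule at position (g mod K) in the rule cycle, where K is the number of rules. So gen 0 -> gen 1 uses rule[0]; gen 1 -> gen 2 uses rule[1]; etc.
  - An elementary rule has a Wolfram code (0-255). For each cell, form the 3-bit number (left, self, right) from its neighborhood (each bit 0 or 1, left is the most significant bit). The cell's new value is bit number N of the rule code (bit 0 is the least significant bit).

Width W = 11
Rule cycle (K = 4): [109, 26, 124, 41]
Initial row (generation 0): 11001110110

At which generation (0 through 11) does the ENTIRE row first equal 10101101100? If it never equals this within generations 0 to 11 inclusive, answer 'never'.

Answer: 8

Derivation:
Gen 0: 11001110110
Gen 1 (rule 109): 11001011110
Gen 2 (rule 26): 10110010001
Gen 3 (rule 124): 11111011001
Gen 4 (rule 41): 10000110000
Gen 5 (rule 109): 10110110111
Gen 6 (rule 26): 00100100100
Gen 7 (rule 124): 00110110110
Gen 8 (rule 41): 10101101100
Gen 9 (rule 109): 11111111101
Gen 10 (rule 26): 10000000000
Gen 11 (rule 124): 11000000000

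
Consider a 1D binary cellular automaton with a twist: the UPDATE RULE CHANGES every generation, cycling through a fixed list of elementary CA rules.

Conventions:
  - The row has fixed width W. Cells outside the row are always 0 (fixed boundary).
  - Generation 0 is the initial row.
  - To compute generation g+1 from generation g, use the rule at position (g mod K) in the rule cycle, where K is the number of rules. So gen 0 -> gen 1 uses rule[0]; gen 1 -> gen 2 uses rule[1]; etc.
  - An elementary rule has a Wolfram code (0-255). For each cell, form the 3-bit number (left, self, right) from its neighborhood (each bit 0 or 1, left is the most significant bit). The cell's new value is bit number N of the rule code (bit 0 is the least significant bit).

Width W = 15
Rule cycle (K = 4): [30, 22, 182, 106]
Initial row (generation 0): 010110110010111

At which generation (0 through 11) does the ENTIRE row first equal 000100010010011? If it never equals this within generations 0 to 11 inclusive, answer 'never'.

Answer: never

Derivation:
Gen 0: 010110110010111
Gen 1 (rule 30): 110100101110100
Gen 2 (rule 22): 000111100000110
Gen 3 (rule 182): 001011010001001
Gen 4 (rule 106): 010111100010010
Gen 5 (rule 30): 110100010111111
Gen 6 (rule 22): 000110110000000
Gen 7 (rule 182): 001001001000000
Gen 8 (rule 106): 010010010000000
Gen 9 (rule 30): 111111111000000
Gen 10 (rule 22): 000000000100000
Gen 11 (rule 182): 000000001110000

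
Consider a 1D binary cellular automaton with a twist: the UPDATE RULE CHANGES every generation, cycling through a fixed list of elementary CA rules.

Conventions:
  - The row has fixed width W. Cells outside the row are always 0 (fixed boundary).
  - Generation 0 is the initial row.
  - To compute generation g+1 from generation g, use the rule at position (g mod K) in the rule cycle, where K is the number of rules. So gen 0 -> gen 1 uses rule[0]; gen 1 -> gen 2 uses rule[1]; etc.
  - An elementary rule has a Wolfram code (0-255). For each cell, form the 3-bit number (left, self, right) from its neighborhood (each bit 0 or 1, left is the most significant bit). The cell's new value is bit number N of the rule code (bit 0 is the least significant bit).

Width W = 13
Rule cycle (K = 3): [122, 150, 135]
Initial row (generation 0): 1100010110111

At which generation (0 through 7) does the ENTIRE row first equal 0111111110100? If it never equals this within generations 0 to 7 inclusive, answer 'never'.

Answer: 7

Derivation:
Gen 0: 1100010110111
Gen 1 (rule 122): 1110101111101
Gen 2 (rule 150): 0100100111001
Gen 3 (rule 135): 1101101010011
Gen 4 (rule 122): 1111110101111
Gen 5 (rule 150): 0111100100110
Gen 6 (rule 135): 1011001101000
Gen 7 (rule 122): 0111111110100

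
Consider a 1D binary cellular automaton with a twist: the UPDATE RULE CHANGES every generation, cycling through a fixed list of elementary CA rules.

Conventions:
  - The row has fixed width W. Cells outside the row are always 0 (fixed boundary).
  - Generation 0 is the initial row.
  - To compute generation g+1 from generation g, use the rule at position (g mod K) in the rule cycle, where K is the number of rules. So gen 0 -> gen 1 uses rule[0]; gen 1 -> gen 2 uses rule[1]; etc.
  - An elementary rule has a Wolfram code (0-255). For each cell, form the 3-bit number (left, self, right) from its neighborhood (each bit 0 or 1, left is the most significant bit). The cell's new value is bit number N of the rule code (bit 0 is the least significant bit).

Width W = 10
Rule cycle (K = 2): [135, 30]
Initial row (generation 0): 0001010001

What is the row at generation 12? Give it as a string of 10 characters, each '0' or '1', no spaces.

Answer: 1010101011

Derivation:
Gen 0: 0001010001
Gen 1 (rule 135): 1111010111
Gen 2 (rule 30): 1000010100
Gen 3 (rule 135): 1011110101
Gen 4 (rule 30): 1010000101
Gen 5 (rule 135): 1010111101
Gen 6 (rule 30): 1010100001
Gen 7 (rule 135): 1010101111
Gen 8 (rule 30): 1010101000
Gen 9 (rule 135): 1010101011
Gen 10 (rule 30): 1010101010
Gen 11 (rule 135): 1010101010
Gen 12 (rule 30): 1010101011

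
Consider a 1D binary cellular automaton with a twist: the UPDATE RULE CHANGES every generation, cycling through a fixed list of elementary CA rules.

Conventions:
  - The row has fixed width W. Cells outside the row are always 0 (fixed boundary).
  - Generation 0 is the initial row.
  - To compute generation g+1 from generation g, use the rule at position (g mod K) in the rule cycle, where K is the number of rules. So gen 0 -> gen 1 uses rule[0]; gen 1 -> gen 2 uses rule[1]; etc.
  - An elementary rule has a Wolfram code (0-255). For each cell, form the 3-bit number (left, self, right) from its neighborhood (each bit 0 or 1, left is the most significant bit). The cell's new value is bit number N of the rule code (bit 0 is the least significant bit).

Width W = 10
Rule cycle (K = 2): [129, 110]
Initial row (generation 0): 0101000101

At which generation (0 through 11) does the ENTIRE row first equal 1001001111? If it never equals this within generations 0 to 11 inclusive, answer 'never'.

Answer: never

Derivation:
Gen 0: 0101000101
Gen 1 (rule 129): 0000010000
Gen 2 (rule 110): 0000110000
Gen 3 (rule 129): 1110000111
Gen 4 (rule 110): 1010001101
Gen 5 (rule 129): 0000100000
Gen 6 (rule 110): 0001100000
Gen 7 (rule 129): 1100001111
Gen 8 (rule 110): 1100011001
Gen 9 (rule 129): 0001000000
Gen 10 (rule 110): 0011000000
Gen 11 (rule 129): 1000011111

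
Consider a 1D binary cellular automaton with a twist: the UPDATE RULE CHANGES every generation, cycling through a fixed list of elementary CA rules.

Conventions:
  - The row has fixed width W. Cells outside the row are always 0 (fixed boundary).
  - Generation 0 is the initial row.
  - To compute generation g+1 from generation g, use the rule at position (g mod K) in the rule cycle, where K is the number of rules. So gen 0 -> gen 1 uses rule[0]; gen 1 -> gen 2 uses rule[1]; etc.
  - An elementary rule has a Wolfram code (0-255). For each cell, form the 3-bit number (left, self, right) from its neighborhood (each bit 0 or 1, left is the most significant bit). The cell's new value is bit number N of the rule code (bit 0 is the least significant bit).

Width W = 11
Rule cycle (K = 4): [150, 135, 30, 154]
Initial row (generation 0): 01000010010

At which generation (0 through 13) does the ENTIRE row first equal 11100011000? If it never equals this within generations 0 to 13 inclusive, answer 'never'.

Answer: 9

Derivation:
Gen 0: 01000010010
Gen 1 (rule 150): 11100111111
Gen 2 (rule 135): 01001011110
Gen 3 (rule 30): 11111010001
Gen 4 (rule 154): 11110001010
Gen 5 (rule 150): 01101011011
Gen 6 (rule 135): 10001000000
Gen 7 (rule 30): 11011100000
Gen 8 (rule 154): 10011010000
Gen 9 (rule 150): 11100011000
Gen 10 (rule 135): 01001100011
Gen 11 (rule 30): 11111010110
Gen 12 (rule 154): 11110000101
Gen 13 (rule 150): 01101001101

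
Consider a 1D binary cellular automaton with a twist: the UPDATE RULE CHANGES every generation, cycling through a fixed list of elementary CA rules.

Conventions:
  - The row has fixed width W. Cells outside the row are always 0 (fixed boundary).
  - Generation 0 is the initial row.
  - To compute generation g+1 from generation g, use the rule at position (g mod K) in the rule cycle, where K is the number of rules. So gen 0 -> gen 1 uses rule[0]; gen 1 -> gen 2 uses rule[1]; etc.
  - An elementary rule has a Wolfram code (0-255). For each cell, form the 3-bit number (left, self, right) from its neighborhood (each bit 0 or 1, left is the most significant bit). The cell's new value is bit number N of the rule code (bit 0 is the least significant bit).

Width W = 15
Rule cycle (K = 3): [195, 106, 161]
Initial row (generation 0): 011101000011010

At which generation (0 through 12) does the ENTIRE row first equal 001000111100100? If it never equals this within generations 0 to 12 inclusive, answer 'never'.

Answer: 12

Derivation:
Gen 0: 011101000011010
Gen 1 (rule 195): 101100011101000
Gen 2 (rule 106): 011100110110000
Gen 3 (rule 161): 001000001000111
Gen 4 (rule 195): 110011110011011
Gen 5 (rule 106): 110110010111111
Gen 6 (rule 161): 001000001011110
Gen 7 (rule 195): 110011110001110
Gen 8 (rule 106): 110110010011010
Gen 9 (rule 161): 001000000000100
Gen 10 (rule 195): 110011111111001
Gen 11 (rule 106): 110110000001010
Gen 12 (rule 161): 001000111100100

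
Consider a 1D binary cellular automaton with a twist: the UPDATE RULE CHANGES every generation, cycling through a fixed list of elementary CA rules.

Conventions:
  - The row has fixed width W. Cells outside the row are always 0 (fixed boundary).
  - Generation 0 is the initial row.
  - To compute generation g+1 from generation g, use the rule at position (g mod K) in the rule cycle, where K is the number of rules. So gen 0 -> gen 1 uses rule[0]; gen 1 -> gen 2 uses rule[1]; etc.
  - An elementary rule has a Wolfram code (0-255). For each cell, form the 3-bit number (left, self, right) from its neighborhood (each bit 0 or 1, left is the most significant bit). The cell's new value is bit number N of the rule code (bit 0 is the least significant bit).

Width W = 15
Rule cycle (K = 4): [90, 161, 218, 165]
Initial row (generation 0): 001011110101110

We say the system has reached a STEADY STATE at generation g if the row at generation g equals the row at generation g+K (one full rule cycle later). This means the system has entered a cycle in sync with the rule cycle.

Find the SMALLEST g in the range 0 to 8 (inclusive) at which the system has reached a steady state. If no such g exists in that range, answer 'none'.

Answer: none

Derivation:
Gen 0: 001011110101110
Gen 1 (rule 90): 010010010001011
Gen 2 (rule 161): 000000000100100
Gen 3 (rule 218): 000000001011010
Gen 4 (rule 165): 111111101100110
Gen 5 (rule 90): 100000101111111
Gen 6 (rule 161): 001110010111110
Gen 7 (rule 218): 011111100111111
Gen 8 (rule 165): 001111000011110
Gen 9 (rule 90): 011001100110011
Gen 10 (rule 161): 000000000000000
Gen 11 (rule 218): 000000000000000
Gen 12 (rule 165): 111111111111111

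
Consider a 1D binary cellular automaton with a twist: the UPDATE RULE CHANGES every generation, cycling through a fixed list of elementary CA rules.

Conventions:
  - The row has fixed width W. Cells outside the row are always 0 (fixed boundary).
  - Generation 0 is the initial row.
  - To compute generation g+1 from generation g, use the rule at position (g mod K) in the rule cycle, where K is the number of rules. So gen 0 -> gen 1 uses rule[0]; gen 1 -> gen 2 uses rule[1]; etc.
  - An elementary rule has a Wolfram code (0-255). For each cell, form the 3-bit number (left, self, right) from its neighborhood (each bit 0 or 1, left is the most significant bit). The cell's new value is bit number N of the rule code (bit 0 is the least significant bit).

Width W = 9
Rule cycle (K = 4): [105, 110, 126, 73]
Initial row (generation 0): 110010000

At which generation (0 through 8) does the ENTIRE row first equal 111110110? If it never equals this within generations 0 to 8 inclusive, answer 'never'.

Gen 0: 110010000
Gen 1 (rule 105): 110000111
Gen 2 (rule 110): 110001101
Gen 3 (rule 126): 111011111
Gen 4 (rule 73): 101010001
Gen 5 (rule 105): 010100100
Gen 6 (rule 110): 111101100
Gen 7 (rule 126): 100111110
Gen 8 (rule 73): 000100010

Answer: never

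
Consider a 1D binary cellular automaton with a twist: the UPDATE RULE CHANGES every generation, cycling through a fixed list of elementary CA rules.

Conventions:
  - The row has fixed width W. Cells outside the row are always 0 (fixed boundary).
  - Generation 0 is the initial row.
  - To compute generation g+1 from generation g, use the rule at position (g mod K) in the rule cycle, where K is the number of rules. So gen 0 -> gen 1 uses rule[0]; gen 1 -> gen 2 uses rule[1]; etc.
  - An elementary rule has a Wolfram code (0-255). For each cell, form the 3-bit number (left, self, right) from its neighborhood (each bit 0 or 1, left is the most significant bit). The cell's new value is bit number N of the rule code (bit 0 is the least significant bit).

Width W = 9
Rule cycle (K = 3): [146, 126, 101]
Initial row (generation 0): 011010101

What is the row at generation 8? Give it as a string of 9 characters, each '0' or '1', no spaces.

Answer: 110011111

Derivation:
Gen 0: 011010101
Gen 1 (rule 146): 100000000
Gen 2 (rule 126): 110000000
Gen 3 (rule 101): 010111111
Gen 4 (rule 146): 100011110
Gen 5 (rule 126): 110110011
Gen 6 (rule 101): 011010001
Gen 7 (rule 146): 100001010
Gen 8 (rule 126): 110011111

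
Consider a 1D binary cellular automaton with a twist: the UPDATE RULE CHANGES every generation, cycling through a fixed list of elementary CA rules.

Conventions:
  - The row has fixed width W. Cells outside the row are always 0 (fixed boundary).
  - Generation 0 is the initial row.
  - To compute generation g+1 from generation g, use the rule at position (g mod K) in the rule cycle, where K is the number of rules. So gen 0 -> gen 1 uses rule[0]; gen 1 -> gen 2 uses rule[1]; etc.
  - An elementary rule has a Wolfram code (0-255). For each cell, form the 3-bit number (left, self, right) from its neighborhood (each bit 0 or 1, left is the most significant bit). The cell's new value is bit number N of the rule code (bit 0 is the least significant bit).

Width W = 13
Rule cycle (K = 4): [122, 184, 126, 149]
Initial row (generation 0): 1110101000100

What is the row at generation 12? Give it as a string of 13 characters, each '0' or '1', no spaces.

Answer: 1100111111110

Derivation:
Gen 0: 1110101000100
Gen 1 (rule 122): 1011010101010
Gen 2 (rule 184): 0110101010101
Gen 3 (rule 126): 1111111111111
Gen 4 (rule 149): 0111111111110
Gen 5 (rule 122): 1100000000011
Gen 6 (rule 184): 1010000000010
Gen 7 (rule 126): 1111000000111
Gen 8 (rule 149): 0110111110010
Gen 9 (rule 122): 1111100011101
Gen 10 (rule 184): 1111010011010
Gen 11 (rule 126): 1001111111111
Gen 12 (rule 149): 1100111111110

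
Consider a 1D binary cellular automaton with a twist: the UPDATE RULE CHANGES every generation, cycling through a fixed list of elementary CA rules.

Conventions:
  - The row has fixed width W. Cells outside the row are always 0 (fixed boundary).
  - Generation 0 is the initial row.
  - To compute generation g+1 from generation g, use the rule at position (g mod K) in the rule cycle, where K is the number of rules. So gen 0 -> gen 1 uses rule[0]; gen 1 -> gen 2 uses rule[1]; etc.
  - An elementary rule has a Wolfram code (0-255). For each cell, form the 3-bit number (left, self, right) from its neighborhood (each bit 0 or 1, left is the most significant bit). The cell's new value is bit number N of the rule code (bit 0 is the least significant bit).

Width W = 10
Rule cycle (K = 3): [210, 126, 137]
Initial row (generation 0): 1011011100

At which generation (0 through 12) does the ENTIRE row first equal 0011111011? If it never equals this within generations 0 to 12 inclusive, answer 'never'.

Gen 0: 1011011100
Gen 1 (rule 210): 0001001110
Gen 2 (rule 126): 0011111011
Gen 3 (rule 137): 1011110010
Gen 4 (rule 210): 0001111101
Gen 5 (rule 126): 0011000111
Gen 6 (rule 137): 1010010110
Gen 7 (rule 210): 0001100011
Gen 8 (rule 126): 0011110111
Gen 9 (rule 137): 1011100110
Gen 10 (rule 210): 0001111011
Gen 11 (rule 126): 0011001111
Gen 12 (rule 137): 1010001110

Answer: 2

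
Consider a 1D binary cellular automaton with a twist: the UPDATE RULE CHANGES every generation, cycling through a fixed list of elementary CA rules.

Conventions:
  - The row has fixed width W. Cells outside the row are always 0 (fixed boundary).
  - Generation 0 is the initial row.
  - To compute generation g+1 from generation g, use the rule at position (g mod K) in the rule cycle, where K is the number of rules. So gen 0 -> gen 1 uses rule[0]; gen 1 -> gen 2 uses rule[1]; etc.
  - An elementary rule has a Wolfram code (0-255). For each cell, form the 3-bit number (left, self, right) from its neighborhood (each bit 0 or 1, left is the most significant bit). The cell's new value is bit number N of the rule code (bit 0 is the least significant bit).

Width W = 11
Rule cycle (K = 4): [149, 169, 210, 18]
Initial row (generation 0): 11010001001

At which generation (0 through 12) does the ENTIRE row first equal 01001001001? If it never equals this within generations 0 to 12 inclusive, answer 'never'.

Answer: 3

Derivation:
Gen 0: 11010001001
Gen 1 (rule 149): 00011101101
Gen 2 (rule 169): 11011011010
Gen 3 (rule 210): 01001001001
Gen 4 (rule 18): 10110110110
Gen 5 (rule 149): 10000000001
Gen 6 (rule 169): 00111111100
Gen 7 (rule 210): 01011111110
Gen 8 (rule 18): 10000000001
Gen 9 (rule 149): 11111111101
Gen 10 (rule 169): 11111111010
Gen 11 (rule 210): 01111111001
Gen 12 (rule 18): 10000000110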